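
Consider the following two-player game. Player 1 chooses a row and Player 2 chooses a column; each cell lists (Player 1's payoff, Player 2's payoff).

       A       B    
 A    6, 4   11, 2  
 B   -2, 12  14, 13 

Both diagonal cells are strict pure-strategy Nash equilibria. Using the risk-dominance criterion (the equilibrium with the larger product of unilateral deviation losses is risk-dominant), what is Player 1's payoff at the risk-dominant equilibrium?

At both A: Player 1 loses 6 − (-2) = 8 by deviating; Player 2 loses 4 − 2 = 2. Product = 8·2 = 16.
At both B: Player 1 loses 14 − 11 = 3 by deviating; Player 2 loses 13 − 12 = 1. Product = 3·1 = 3.
16 > 3, so both A is risk-dominant. Player 1's payoff there is 6.

6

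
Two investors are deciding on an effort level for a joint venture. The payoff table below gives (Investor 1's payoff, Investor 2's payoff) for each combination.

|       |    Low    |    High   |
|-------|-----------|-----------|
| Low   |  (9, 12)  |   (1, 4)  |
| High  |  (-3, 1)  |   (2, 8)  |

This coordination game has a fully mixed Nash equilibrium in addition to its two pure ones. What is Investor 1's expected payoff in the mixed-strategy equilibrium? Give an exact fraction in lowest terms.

21/13

Investor 2 mixes with probability q on Low, chosen so Investor 1 is indifferent: 9q + 1(1−q) = (-3)q + 2(1−q) gives q = 1/13.
Investor 1's expected payoff (from either row, since indifferent) is 9·1/13 + 1·12/13 = 21/13.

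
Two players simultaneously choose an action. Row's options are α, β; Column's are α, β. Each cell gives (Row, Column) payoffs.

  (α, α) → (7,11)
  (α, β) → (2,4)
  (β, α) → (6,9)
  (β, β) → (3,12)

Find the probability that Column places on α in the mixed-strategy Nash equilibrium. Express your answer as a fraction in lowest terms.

Column's mix q on α must make Row indifferent between α and β.
Row's payoff from α: 7q + 2(1−q). From β: 6q + 3(1−q).
Set equal: 1q = 1(1−q) → q = 1/2.

1/2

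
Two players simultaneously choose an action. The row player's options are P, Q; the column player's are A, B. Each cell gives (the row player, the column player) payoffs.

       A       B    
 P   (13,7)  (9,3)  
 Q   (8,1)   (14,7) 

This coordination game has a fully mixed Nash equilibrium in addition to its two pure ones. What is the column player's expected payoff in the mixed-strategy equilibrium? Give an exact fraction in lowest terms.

23/5

The row player mixes with probability p on P, chosen so the column player is indifferent: 7p + 1(1−p) = 3p + 7(1−p) gives p = 3/5.
The column player's expected payoff is 7·3/5 + 1·2/5 = 23/5.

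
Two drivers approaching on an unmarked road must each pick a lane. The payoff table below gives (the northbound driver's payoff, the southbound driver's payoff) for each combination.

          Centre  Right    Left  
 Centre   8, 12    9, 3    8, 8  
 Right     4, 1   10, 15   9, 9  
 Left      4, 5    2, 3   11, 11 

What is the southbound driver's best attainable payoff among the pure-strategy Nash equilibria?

15

Both Centre is a pure NE (the northbound driver: 8 ≥ 4; the southbound driver: 12 ≥ 8). The southbound driver gets 12.
Both Right is a pure NE (the northbound driver: 10 ≥ 9; the southbound driver: 15 ≥ 9). The southbound driver gets 15.
Both Left is a pure NE (the northbound driver: 11 ≥ 9; the southbound driver: 11 ≥ 5). The southbound driver gets 11.
Every other cell has a profitable deviation for at least one player. Highest of {12, 15, 11} is 15.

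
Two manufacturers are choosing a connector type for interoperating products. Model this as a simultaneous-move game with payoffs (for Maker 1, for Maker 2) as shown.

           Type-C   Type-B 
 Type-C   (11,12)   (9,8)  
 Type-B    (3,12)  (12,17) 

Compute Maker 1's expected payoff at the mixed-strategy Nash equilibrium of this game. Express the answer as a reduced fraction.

105/11

Maker 2 mixes with probability q on Type-C, chosen so Maker 1 is indifferent: 11q + 9(1−q) = 3q + 12(1−q) gives q = 3/11.
Maker 1's expected payoff (from either row, since indifferent) is 11·3/11 + 9·8/11 = 105/11.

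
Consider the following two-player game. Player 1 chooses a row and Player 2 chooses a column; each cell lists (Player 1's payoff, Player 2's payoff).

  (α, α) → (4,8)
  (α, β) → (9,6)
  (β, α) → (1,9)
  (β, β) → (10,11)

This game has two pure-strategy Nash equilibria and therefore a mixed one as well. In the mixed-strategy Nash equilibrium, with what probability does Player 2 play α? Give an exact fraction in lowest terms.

Player 2's mix q on α must make Player 1 indifferent between α and β.
Player 1's payoff from α: 4q + 9(1−q). From β: 1q + 10(1−q).
Set equal: 3q = 1(1−q) → q = 1/4.

1/4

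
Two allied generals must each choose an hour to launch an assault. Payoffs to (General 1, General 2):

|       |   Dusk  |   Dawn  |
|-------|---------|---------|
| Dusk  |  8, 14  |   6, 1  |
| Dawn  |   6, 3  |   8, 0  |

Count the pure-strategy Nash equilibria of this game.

Both Dusk: General 1 gets 8 (best alternative 6); General 2 gets 14 (best alternative 1). Neither deviates — NE.
Both Dawn is not a NE: General 2 would switch to Dusk (3 > 0).
No other cell survives both best-response checks, so there is 1 pure NE.

1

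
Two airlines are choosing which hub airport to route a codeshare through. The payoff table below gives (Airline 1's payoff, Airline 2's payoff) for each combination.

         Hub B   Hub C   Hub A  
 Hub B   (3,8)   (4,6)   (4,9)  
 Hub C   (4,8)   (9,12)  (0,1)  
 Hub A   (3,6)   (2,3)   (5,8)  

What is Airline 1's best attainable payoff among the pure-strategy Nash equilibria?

Both Hub C is a pure NE (Airline 1: 9 ≥ 4; Airline 2: 12 ≥ 8). Airline 1 gets 9.
Both Hub A is a pure NE (Airline 1: 5 ≥ 4; Airline 2: 8 ≥ 6). Airline 1 gets 5.
Every other cell has a profitable deviation for at least one player. Highest of {9, 5} is 9.

9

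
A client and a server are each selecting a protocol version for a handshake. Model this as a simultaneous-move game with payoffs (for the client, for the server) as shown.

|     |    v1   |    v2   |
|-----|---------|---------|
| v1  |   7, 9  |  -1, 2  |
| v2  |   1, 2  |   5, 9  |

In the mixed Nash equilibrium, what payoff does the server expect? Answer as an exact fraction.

The client mixes with probability p on v1, chosen so the server is indifferent: 9p + 2(1−p) = 2p + 9(1−p) gives p = 1/2.
The server's expected payoff is 9·1/2 + 2·1/2 = 11/2.

11/2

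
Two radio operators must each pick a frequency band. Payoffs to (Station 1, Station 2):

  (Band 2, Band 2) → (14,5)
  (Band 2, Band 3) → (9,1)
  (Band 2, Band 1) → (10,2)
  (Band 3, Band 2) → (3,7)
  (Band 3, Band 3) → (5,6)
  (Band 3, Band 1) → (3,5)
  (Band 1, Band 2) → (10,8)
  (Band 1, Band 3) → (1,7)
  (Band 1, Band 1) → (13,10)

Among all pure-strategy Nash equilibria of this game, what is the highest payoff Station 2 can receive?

Both Band 2 is a pure NE (Station 1: 14 ≥ 10; Station 2: 5 ≥ 2). Station 2 gets 5.
Both Band 1 is a pure NE (Station 1: 13 ≥ 10; Station 2: 10 ≥ 8). Station 2 gets 10.
Every other cell has a profitable deviation for at least one player. Highest of {5, 10} is 10.

10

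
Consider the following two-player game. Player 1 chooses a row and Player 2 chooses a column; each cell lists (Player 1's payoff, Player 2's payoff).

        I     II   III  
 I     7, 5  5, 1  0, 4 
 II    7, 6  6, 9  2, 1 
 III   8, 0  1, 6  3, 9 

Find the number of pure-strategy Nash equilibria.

Both II: Player 1 gets 6 (best alternative 5); Player 2 gets 9 (best alternative 6). Neither deviates — NE.
Both III: Player 1 gets 3 (best alternative 2); Player 2 gets 9 (best alternative 6). Neither deviates — NE.
Both I is not a NE: Player 1 would switch to III (8 > 7).
No other cell survives both best-response checks, so there are 2 pure NE.

2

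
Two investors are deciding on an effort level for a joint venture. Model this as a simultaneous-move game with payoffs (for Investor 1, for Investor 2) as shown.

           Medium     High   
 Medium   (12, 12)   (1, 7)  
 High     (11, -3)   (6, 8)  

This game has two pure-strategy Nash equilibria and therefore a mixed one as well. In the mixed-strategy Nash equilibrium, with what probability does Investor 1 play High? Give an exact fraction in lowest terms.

5/16

Investor 1's mix p on Medium must make Investor 2 indifferent between Medium and High.
Investor 2's payoff from Medium: 12p + (-3)(1−p). From High: 7p + 8(1−p).
Set equal: 5p = 11(1−p) → p = 11/16.
Probability on High is 1 − 11/16 = 5/16.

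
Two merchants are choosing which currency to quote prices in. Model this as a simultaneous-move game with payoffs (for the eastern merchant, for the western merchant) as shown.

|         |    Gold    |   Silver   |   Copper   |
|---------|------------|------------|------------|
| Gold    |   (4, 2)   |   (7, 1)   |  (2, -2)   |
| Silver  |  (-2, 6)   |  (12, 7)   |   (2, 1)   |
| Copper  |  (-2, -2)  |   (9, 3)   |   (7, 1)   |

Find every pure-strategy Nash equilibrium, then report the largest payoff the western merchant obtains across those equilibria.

7

Both Gold is a pure NE (the eastern merchant: 4 ≥ -2; the western merchant: 2 ≥ 1). The western merchant gets 2.
Both Silver is a pure NE (the eastern merchant: 12 ≥ 9; the western merchant: 7 ≥ 6). The western merchant gets 7.
Every other cell has a profitable deviation for at least one player. Highest of {2, 7} is 7.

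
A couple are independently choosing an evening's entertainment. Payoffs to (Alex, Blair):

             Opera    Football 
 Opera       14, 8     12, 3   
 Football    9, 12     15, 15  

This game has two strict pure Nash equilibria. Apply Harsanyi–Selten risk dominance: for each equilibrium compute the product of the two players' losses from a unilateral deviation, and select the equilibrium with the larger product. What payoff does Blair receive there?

At both Opera: Alex loses 14 − 9 = 5 by deviating; Blair loses 8 − 3 = 5. Product = 5·5 = 25.
At both Football: Alex loses 15 − 12 = 3 by deviating; Blair loses 15 − 12 = 3. Product = 3·3 = 9.
25 > 9, so both Opera is risk-dominant. Blair's payoff there is 8.

8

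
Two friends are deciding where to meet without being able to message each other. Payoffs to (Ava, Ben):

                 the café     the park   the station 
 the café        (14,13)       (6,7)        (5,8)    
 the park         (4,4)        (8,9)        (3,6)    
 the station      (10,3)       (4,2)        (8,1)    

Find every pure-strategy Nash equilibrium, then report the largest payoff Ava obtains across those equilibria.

14

Both the café is a pure NE (Ava: 14 ≥ 10; Ben: 13 ≥ 8). Ava gets 14.
Both the park is a pure NE (Ava: 8 ≥ 6; Ben: 9 ≥ 6). Ava gets 8.
Every other cell has a profitable deviation for at least one player. Highest of {14, 8} is 14.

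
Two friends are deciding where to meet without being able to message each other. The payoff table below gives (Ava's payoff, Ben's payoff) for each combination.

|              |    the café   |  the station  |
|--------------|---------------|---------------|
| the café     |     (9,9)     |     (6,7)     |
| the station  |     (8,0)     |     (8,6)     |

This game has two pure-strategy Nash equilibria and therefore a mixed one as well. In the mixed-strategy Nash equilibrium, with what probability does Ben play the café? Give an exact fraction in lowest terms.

2/3

Ben's mix q on the café must make Ava indifferent between the café and the station.
Ava's payoff from the café: 9q + 6(1−q). From the station: 8q + 8(1−q).
Set equal: 1q = 2(1−q) → q = 2/3.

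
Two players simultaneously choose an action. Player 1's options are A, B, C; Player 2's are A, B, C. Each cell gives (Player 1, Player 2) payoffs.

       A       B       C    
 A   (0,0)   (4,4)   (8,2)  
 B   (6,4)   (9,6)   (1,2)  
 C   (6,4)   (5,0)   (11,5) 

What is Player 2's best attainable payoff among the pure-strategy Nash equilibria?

Both B is a pure NE (Player 1: 9 ≥ 5; Player 2: 6 ≥ 4). Player 2 gets 6.
Both C is a pure NE (Player 1: 11 ≥ 8; Player 2: 5 ≥ 4). Player 2 gets 5.
Every other cell has a profitable deviation for at least one player. Highest of {6, 5} is 6.

6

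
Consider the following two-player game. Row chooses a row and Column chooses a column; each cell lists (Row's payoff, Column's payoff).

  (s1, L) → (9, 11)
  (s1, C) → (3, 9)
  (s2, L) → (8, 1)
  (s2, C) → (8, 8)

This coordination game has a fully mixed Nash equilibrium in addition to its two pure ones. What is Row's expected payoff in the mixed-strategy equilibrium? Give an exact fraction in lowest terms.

8

Column mixes with probability q on L, chosen so Row is indifferent: 9q + 3(1−q) = 8q + 8(1−q) gives q = 5/6.
Row's expected payoff (from either row, since indifferent) is 9·5/6 + 3·1/6 = 8.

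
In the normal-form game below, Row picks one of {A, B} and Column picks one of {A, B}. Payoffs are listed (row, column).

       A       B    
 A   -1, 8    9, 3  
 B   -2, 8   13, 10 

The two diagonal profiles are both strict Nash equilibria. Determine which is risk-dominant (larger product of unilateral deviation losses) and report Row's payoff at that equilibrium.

13

At both A: Row loses -1 − (-2) = 1 by deviating; Column loses 8 − 3 = 5. Product = 1·5 = 5.
At both B: Row loses 13 − 9 = 4 by deviating; Column loses 10 − 8 = 2. Product = 4·2 = 8.
8 > 5, so both B is risk-dominant. Row's payoff there is 13.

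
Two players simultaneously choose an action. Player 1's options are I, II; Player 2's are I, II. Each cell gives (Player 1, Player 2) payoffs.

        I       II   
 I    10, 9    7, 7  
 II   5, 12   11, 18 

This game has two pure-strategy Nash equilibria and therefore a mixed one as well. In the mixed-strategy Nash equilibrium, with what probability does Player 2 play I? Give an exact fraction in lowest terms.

4/9

Player 2's mix q on I must make Player 1 indifferent between I and II.
Player 1's payoff from I: 10q + 7(1−q). From II: 5q + 11(1−q).
Set equal: 5q = 4(1−q) → q = 4/9.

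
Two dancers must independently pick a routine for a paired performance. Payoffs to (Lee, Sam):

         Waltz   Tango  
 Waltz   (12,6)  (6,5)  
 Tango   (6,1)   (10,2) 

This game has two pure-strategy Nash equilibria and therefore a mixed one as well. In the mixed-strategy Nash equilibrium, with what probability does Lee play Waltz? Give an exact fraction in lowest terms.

Lee's mix p on Waltz must make Sam indifferent between Waltz and Tango.
Sam's payoff from Waltz: 6p + 1(1−p). From Tango: 5p + 2(1−p).
Set equal: 1p = 1(1−p) → p = 1/2.

1/2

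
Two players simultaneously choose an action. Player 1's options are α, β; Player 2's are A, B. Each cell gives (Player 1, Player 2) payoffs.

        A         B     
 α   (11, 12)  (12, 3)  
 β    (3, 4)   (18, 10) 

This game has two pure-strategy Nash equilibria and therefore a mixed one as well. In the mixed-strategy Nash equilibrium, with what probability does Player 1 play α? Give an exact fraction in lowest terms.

2/5

Player 1's mix p on α must make Player 2 indifferent between A and B.
Player 2's payoff from A: 12p + 4(1−p). From B: 3p + 10(1−p).
Set equal: 9p = 6(1−p) → p = 6/15 = 2/5.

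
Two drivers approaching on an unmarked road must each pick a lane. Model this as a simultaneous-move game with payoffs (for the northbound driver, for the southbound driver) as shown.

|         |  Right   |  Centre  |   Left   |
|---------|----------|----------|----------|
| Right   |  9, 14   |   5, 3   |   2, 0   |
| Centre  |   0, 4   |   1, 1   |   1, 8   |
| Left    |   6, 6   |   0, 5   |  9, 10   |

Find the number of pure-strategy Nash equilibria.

Both Right: the northbound driver gets 9 (best alternative 6); the southbound driver gets 14 (best alternative 3). Neither deviates — NE.
Both Left: the northbound driver gets 9 (best alternative 2); the southbound driver gets 10 (best alternative 6). Neither deviates — NE.
Both Centre is not a NE: the northbound driver would switch to Right (5 > 1).
No other cell survives both best-response checks, so there are 2 pure NE.

2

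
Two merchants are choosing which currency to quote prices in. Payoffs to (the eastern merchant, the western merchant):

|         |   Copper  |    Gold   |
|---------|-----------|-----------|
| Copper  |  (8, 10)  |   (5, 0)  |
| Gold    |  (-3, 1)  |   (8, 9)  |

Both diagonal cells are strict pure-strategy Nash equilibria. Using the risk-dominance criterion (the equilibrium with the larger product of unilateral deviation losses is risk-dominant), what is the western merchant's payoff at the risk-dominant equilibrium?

10

At both Copper: the eastern merchant loses 8 − (-3) = 11 by deviating; the western merchant loses 10 − 0 = 10. Product = 11·10 = 110.
At both Gold: the eastern merchant loses 8 − 5 = 3 by deviating; the western merchant loses 9 − 1 = 8. Product = 3·8 = 24.
110 > 24, so both Copper is risk-dominant. The western merchant's payoff there is 10.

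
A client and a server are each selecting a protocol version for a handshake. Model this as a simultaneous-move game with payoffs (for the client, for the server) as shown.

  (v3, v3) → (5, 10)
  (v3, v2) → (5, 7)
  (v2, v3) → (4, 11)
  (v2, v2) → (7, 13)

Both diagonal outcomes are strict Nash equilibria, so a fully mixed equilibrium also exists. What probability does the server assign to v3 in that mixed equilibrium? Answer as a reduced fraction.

The server's mix q on v3 must make the client indifferent between v3 and v2.
The client's payoff from v3: 5q + 5(1−q). From v2: 4q + 7(1−q).
Set equal: 1q = 2(1−q) → q = 2/3.

2/3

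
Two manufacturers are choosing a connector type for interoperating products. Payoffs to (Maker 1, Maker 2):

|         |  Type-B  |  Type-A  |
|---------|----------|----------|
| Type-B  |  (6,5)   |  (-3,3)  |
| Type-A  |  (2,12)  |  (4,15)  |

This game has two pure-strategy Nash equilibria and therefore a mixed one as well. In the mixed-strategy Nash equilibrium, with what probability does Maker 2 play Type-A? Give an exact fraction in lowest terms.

Maker 2's mix q on Type-B must make Maker 1 indifferent between Type-B and Type-A.
Maker 1's payoff from Type-B: 6q + (-3)(1−q). From Type-A: 2q + 4(1−q).
Set equal: 4q = 7(1−q) → q = 7/11.
Probability on Type-A is 1 − 7/11 = 4/11.

4/11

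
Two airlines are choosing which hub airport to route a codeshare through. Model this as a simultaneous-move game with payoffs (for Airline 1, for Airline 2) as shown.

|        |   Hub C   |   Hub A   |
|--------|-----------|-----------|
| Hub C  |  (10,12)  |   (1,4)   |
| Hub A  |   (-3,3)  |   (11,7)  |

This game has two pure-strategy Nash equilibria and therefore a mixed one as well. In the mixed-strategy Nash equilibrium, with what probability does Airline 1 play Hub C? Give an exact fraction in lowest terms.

Airline 1's mix p on Hub C must make Airline 2 indifferent between Hub C and Hub A.
Airline 2's payoff from Hub C: 12p + 3(1−p). From Hub A: 4p + 7(1−p).
Set equal: 8p = 4(1−p) → p = 4/12 = 1/3.

1/3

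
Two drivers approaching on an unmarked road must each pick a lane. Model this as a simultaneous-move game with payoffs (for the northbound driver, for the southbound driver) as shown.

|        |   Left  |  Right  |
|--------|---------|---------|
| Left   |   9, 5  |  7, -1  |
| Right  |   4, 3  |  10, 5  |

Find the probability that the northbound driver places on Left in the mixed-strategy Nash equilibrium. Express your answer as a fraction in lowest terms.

1/4

The northbound driver's mix p on Left must make the southbound driver indifferent between Left and Right.
The southbound driver's payoff from Left: 5p + 3(1−p). From Right: (-1)p + 5(1−p).
Set equal: 6p = 2(1−p) → p = 2/8 = 1/4.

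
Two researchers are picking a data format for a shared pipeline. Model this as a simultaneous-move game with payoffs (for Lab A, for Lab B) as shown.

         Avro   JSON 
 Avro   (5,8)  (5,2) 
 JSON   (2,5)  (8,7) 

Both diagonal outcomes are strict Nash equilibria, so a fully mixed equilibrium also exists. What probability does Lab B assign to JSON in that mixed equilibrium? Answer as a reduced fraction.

1/2

Lab B's mix q on Avro must make Lab A indifferent between Avro and JSON.
Lab A's payoff from Avro: 5q + 5(1−q). From JSON: 2q + 8(1−q).
Set equal: 3q = 3(1−q) → q = 3/6 = 1/2.
Probability on JSON is 1 − 1/2 = 1/2.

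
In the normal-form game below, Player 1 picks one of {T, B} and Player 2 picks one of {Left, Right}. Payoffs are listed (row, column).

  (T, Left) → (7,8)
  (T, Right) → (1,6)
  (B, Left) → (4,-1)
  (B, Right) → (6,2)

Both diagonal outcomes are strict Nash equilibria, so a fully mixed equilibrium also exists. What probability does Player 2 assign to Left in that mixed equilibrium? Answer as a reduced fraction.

5/8

Player 2's mix q on Left must make Player 1 indifferent between T and B.
Player 1's payoff from T: 7q + 1(1−q). From B: 4q + 6(1−q).
Set equal: 3q = 5(1−q) → q = 5/8.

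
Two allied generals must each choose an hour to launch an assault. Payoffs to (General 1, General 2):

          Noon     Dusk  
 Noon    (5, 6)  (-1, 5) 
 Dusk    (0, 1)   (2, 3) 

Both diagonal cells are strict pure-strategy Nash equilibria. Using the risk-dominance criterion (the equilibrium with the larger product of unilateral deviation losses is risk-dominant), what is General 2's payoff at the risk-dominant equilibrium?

At both Noon: General 1 loses 5 − 0 = 5 by deviating; General 2 loses 6 − 5 = 1. Product = 5·1 = 5.
At both Dusk: General 1 loses 2 − (-1) = 3 by deviating; General 2 loses 3 − 1 = 2. Product = 3·2 = 6.
6 > 5, so both Dusk is risk-dominant. General 2's payoff there is 3.

3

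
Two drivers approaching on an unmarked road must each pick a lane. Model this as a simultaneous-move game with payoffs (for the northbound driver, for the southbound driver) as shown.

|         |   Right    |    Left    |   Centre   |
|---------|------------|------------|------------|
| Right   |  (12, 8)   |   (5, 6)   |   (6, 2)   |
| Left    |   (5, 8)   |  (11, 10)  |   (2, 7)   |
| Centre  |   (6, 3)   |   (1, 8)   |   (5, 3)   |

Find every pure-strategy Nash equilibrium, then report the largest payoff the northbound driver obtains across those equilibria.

12

Both Right is a pure NE (the northbound driver: 12 ≥ 6; the southbound driver: 8 ≥ 6). The northbound driver gets 12.
Both Left is a pure NE (the northbound driver: 11 ≥ 5; the southbound driver: 10 ≥ 8). The northbound driver gets 11.
Every other cell has a profitable deviation for at least one player. Highest of {12, 11} is 12.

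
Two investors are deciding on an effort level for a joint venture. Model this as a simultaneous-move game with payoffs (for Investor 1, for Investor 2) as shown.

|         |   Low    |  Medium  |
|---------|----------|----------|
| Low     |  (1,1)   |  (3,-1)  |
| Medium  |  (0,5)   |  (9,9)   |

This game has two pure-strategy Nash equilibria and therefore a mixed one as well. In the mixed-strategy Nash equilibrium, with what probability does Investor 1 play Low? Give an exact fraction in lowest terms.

Investor 1's mix p on Low must make Investor 2 indifferent between Low and Medium.
Investor 2's payoff from Low: 1p + 5(1−p). From Medium: (-1)p + 9(1−p).
Set equal: 2p = 4(1−p) → p = 4/6 = 2/3.

2/3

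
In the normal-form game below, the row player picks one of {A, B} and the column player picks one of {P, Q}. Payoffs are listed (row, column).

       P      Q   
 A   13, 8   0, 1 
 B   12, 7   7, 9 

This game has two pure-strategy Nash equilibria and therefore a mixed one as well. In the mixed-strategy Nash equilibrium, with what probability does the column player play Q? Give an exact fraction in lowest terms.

The column player's mix q on P must make the row player indifferent between A and B.
The row player's payoff from A: 13q + 0(1−q). From B: 12q + 7(1−q).
Set equal: 1q = 7(1−q) → q = 7/8.
Probability on Q is 1 − 7/8 = 1/8.

1/8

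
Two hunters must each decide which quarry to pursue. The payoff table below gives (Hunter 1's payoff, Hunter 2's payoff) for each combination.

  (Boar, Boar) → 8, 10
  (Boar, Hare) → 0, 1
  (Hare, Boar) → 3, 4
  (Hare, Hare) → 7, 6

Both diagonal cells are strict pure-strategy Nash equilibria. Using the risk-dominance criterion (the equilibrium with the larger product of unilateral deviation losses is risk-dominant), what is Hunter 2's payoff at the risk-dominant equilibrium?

At both Boar: Hunter 1 loses 8 − 3 = 5 by deviating; Hunter 2 loses 10 − 1 = 9. Product = 5·9 = 45.
At both Hare: Hunter 1 loses 7 − 0 = 7 by deviating; Hunter 2 loses 6 − 4 = 2. Product = 7·2 = 14.
45 > 14, so both Boar is risk-dominant. Hunter 2's payoff there is 10.

10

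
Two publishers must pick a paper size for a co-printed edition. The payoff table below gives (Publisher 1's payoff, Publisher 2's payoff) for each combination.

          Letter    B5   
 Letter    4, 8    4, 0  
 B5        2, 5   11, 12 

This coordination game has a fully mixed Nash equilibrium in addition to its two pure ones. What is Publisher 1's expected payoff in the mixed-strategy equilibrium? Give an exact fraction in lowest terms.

Publisher 2 mixes with probability q on Letter, chosen so Publisher 1 is indifferent: 4q + 4(1−q) = 2q + 11(1−q) gives q = 7/9.
Publisher 1's expected payoff (from either row, since indifferent) is 4·7/9 + 4·2/9 = 4.

4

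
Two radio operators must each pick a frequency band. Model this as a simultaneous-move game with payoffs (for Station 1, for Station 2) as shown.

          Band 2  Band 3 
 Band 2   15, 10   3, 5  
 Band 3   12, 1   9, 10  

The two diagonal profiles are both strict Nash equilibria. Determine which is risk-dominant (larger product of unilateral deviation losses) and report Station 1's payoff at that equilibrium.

At both Band 2: Station 1 loses 15 − 12 = 3 by deviating; Station 2 loses 10 − 5 = 5. Product = 3·5 = 15.
At both Band 3: Station 1 loses 9 − 3 = 6 by deviating; Station 2 loses 10 − 1 = 9. Product = 6·9 = 54.
54 > 15, so both Band 3 is risk-dominant. Station 1's payoff there is 9.

9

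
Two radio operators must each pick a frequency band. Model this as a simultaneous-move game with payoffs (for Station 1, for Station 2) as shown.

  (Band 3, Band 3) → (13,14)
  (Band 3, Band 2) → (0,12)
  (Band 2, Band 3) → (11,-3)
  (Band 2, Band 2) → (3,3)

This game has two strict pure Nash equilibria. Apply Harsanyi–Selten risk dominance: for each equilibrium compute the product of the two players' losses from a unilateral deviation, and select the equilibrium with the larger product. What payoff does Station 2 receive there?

At both Band 3: Station 1 loses 13 − 11 = 2 by deviating; Station 2 loses 14 − 12 = 2. Product = 2·2 = 4.
At both Band 2: Station 1 loses 3 − 0 = 3 by deviating; Station 2 loses 3 − (-3) = 6. Product = 3·6 = 18.
18 > 4, so both Band 2 is risk-dominant. Station 2's payoff there is 3.

3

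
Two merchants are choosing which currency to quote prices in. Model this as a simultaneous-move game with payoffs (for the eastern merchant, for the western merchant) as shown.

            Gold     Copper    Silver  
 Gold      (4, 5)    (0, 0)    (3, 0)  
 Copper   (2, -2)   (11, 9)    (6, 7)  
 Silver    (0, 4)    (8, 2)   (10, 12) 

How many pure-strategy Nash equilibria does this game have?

3

Both Gold: the eastern merchant gets 4 (best alternative 2); the western merchant gets 5 (best alternative 0). Neither deviates — NE.
Both Copper: the eastern merchant gets 11 (best alternative 8); the western merchant gets 9 (best alternative 7). Neither deviates — NE.
Both Silver: the eastern merchant gets 10 (best alternative 6); the western merchant gets 12 (best alternative 4). Neither deviates — NE.
(Silver, Gold) is not a NE: the eastern merchant would switch to Gold (4 > 0).
No other cell survives both best-response checks, so there are 3 pure NE.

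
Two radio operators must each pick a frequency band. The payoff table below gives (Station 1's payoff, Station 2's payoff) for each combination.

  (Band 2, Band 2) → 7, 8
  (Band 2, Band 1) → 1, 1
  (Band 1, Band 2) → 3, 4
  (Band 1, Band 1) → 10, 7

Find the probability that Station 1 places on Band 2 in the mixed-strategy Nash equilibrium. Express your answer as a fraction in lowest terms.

3/10

Station 1's mix p on Band 2 must make Station 2 indifferent between Band 2 and Band 1.
Station 2's payoff from Band 2: 8p + 4(1−p). From Band 1: 1p + 7(1−p).
Set equal: 7p = 3(1−p) → p = 3/10.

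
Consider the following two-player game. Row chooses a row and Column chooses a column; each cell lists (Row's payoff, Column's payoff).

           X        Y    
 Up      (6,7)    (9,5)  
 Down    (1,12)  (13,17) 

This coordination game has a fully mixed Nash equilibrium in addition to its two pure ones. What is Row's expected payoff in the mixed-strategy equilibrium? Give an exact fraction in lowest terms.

23/3

Column mixes with probability q on X, chosen so Row is indifferent: 6q + 9(1−q) = 1q + 13(1−q) gives q = 4/9.
Row's expected payoff (from either row, since indifferent) is 6·4/9 + 9·5/9 = 23/3.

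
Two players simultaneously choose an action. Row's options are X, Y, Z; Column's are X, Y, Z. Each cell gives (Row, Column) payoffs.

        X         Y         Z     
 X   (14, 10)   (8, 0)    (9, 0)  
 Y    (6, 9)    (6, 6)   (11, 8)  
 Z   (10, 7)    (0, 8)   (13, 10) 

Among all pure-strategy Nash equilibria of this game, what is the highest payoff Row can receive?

14

Both X is a pure NE (Row: 14 ≥ 10; Column: 10 ≥ 0). Row gets 14.
Both Z is a pure NE (Row: 13 ≥ 11; Column: 10 ≥ 8). Row gets 13.
Every other cell has a profitable deviation for at least one player. Highest of {14, 13} is 14.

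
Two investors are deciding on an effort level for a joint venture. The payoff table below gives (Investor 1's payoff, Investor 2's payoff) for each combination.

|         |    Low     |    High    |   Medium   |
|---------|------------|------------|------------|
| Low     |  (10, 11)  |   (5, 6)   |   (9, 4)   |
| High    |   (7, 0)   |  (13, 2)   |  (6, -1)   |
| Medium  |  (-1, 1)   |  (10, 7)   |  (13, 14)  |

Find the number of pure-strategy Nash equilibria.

3

Both Low: Investor 1 gets 10 (best alternative 7); Investor 2 gets 11 (best alternative 6). Neither deviates — NE.
Both High: Investor 1 gets 13 (best alternative 10); Investor 2 gets 2 (best alternative 0). Neither deviates — NE.
Both Medium: Investor 1 gets 13 (best alternative 9); Investor 2 gets 14 (best alternative 7). Neither deviates — NE.
(Medium, Low) is not a NE: Investor 1 would switch to Low (10 > -1).
No other cell survives both best-response checks, so there are 3 pure NE.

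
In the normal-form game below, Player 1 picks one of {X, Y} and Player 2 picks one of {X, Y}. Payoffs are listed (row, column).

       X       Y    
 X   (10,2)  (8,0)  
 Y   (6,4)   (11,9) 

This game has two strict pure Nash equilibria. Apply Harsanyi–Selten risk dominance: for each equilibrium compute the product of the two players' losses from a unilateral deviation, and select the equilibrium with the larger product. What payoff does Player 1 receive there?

At both X: Player 1 loses 10 − 6 = 4 by deviating; Player 2 loses 2 − 0 = 2. Product = 4·2 = 8.
At both Y: Player 1 loses 11 − 8 = 3 by deviating; Player 2 loses 9 − 4 = 5. Product = 3·5 = 15.
15 > 8, so both Y is risk-dominant. Player 1's payoff there is 11.

11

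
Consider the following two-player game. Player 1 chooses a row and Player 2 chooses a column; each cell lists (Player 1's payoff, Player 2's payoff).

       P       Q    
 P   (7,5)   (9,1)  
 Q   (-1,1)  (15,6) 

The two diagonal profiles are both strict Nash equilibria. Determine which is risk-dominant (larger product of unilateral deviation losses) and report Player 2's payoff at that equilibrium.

At both P: Player 1 loses 7 − (-1) = 8 by deviating; Player 2 loses 5 − 1 = 4. Product = 8·4 = 32.
At both Q: Player 1 loses 15 − 9 = 6 by deviating; Player 2 loses 6 − 1 = 5. Product = 6·5 = 30.
32 > 30, so both P is risk-dominant. Player 2's payoff there is 5.

5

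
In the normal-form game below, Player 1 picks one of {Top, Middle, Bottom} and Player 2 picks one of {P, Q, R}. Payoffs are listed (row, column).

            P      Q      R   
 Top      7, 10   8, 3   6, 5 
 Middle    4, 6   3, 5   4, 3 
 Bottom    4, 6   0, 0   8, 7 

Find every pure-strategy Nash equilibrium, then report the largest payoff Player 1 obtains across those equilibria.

8

(Top, P) is a pure NE (Player 1: 7 ≥ 4; Player 2: 10 ≥ 5). Player 1 gets 7.
(Bottom, R) is a pure NE (Player 1: 8 ≥ 6; Player 2: 7 ≥ 6). Player 1 gets 8.
Every other cell has a profitable deviation for at least one player. Highest of {7, 8} is 8.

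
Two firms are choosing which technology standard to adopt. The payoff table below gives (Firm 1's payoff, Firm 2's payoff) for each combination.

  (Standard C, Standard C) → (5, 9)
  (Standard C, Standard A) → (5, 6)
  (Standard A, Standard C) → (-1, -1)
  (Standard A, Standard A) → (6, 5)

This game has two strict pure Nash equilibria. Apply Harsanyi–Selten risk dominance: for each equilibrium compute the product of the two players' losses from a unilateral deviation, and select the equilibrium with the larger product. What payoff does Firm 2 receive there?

9

At both Standard C: Firm 1 loses 5 − (-1) = 6 by deviating; Firm 2 loses 9 − 6 = 3. Product = 6·3 = 18.
At both Standard A: Firm 1 loses 6 − 5 = 1 by deviating; Firm 2 loses 5 − (-1) = 6. Product = 1·6 = 6.
18 > 6, so both Standard C is risk-dominant. Firm 2's payoff there is 9.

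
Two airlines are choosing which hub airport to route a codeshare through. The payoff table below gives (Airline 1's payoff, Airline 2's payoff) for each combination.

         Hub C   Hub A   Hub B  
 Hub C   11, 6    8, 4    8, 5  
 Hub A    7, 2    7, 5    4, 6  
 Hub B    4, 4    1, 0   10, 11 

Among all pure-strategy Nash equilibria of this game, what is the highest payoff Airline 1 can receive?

Both Hub C is a pure NE (Airline 1: 11 ≥ 7; Airline 2: 6 ≥ 5). Airline 1 gets 11.
Both Hub B is a pure NE (Airline 1: 10 ≥ 8; Airline 2: 11 ≥ 4). Airline 1 gets 10.
Every other cell has a profitable deviation for at least one player. Highest of {11, 10} is 11.

11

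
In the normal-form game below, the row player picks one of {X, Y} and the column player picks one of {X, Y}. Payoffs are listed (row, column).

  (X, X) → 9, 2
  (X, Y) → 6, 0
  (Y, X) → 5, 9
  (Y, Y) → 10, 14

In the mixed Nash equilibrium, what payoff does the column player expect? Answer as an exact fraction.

The row player mixes with probability p on X, chosen so the column player is indifferent: 2p + 9(1−p) = 0p + 14(1−p) gives p = 5/7.
The column player's expected payoff is 2·5/7 + 9·2/7 = 4.

4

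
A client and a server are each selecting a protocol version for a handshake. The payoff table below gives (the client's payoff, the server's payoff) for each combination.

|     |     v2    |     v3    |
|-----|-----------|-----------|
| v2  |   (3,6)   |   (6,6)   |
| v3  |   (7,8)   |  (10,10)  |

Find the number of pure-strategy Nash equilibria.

Both v3: the client gets 10 (best alternative 6); the server gets 10 (best alternative 8). Neither deviates — NE.
Both v2 is not a NE: the client would switch to v3 (7 > 3).
No other cell survives both best-response checks, so there is 1 pure NE.

1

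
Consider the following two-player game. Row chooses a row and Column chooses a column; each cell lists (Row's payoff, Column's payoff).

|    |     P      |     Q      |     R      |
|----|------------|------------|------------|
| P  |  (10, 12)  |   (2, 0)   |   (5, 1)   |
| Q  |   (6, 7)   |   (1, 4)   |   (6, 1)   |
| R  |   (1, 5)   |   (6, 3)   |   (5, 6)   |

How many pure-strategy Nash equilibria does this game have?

1

Both P: Row gets 10 (best alternative 6); Column gets 12 (best alternative 1). Neither deviates — NE.
Both Q is not a NE: Row would switch to R (6 > 1).
No other cell survives both best-response checks, so there is 1 pure NE.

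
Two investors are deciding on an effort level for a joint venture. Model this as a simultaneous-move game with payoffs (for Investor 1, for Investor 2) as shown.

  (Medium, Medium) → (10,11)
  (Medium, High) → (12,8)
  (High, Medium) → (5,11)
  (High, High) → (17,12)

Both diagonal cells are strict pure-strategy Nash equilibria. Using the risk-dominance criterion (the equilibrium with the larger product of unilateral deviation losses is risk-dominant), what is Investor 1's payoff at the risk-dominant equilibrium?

10

At both Medium: Investor 1 loses 10 − 5 = 5 by deviating; Investor 2 loses 11 − 8 = 3. Product = 5·3 = 15.
At both High: Investor 1 loses 17 − 12 = 5 by deviating; Investor 2 loses 12 − 11 = 1. Product = 5·1 = 5.
15 > 5, so both Medium is risk-dominant. Investor 1's payoff there is 10.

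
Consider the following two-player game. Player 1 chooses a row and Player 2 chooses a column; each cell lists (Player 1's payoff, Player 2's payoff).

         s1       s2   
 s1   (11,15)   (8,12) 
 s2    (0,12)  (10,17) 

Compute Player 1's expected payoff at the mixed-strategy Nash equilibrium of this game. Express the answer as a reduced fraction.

Player 2 mixes with probability q on s1, chosen so Player 1 is indifferent: 11q + 8(1−q) = 0q + 10(1−q) gives q = 2/13.
Player 1's expected payoff (from either row, since indifferent) is 11·2/13 + 8·11/13 = 110/13.

110/13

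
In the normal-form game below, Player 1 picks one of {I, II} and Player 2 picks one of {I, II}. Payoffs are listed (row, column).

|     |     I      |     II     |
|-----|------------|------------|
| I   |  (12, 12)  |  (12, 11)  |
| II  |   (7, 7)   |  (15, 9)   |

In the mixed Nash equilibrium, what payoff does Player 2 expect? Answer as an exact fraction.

31/3

Player 1 mixes with probability p on I, chosen so Player 2 is indifferent: 12p + 7(1−p) = 11p + 9(1−p) gives p = 2/3.
Player 2's expected payoff is 12·2/3 + 7·1/3 = 31/3.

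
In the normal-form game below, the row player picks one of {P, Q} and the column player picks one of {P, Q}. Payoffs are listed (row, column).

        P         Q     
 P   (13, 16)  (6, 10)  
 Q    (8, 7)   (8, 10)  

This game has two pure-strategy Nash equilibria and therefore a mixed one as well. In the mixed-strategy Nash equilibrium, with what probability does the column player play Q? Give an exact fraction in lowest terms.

The column player's mix q on P must make the row player indifferent between P and Q.
The row player's payoff from P: 13q + 6(1−q). From Q: 8q + 8(1−q).
Set equal: 5q = 2(1−q) → q = 2/7.
Probability on Q is 1 − 2/7 = 5/7.

5/7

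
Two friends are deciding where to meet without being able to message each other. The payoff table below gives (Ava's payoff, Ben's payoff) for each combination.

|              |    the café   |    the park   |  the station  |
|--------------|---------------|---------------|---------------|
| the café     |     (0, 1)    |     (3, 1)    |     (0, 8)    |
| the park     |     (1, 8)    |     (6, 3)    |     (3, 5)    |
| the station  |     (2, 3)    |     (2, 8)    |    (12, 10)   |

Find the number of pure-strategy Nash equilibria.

Both the station: Ava gets 12 (best alternative 3); Ben gets 10 (best alternative 8). Neither deviates — NE.
Both the park is not a NE: Ben would switch to the café (8 > 3).
No other cell survives both best-response checks, so there is 1 pure NE.

1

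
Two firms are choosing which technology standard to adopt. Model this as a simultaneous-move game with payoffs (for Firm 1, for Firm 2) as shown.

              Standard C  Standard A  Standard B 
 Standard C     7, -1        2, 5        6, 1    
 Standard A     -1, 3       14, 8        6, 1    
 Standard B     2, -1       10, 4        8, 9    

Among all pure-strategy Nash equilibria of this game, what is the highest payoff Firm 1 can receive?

14

Both Standard A is a pure NE (Firm 1: 14 ≥ 10; Firm 2: 8 ≥ 3). Firm 1 gets 14.
Both Standard B is a pure NE (Firm 1: 8 ≥ 6; Firm 2: 9 ≥ 4). Firm 1 gets 8.
Every other cell has a profitable deviation for at least one player. Highest of {14, 8} is 14.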